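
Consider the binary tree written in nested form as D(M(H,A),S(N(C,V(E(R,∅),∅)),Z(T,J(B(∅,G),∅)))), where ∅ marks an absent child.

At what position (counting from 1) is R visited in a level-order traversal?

Level-order visits nodes level by level from the root, left to right within each level.
Level 0: D
Level 1: M, S
Level 2: H, A, N, Z
Level 3: C, V, T, J
Level 4: E, B
Level 5: R, G
Full level-order sequence: D, M, S, H, A, N, Z, C, V, T, J, E, B, R, G.

14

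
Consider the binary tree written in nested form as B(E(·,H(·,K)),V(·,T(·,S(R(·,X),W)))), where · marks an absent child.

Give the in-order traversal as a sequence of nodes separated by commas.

E, H, K, B, V, T, R, X, S, W

In-order visits the left subtree, then the node, then the right subtree.
At B: go left to E.
  At E: no left child.
  Visit E.
  At E: go right to H.
    At H: no left child.
    Visit H.
    At H: go right to K.
      K is a leaf — visit K.
Visit B.
At B: go right to V.
  At V: no left child.
  Visit V.
  At V: go right to T.
    At T: no left child.
    Visit T.
    At T: go right to S.
      At S: go left to R.
        At R: no left child.
        Visit R.
        At R: go right to X.
          X is a leaf — visit X.
      Visit S.
      At S: go right to W.
        W is a leaf — visit W.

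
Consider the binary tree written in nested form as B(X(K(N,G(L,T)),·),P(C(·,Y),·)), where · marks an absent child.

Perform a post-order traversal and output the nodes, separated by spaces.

N L T G K X Y C P B

Post-order visits the left subtree, then the right subtree, then the node.
At B: go left to X.
  At X: go left to K.
    At K: go left to N.
      N is a leaf — visit N.
    At K: go right to G.
      At G: go left to L.
        L is a leaf — visit L.
      At G: go right to T.
        T is a leaf — visit T.
      Visit G.
    Visit K.
  At X: no right child.
  Visit X.
At B: go right to P.
  At P: go left to C.
    At C: no left child.
    At C: go right to Y.
      Y is a leaf — visit Y.
    Visit C.
  At P: no right child.
  Visit P.
Visit B.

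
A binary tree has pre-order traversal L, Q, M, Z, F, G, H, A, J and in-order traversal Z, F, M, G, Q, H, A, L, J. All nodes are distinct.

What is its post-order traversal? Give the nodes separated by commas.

The first element of pre-order is the root; it splits in-order into left and right subtrees.
Root L: left subtree has 7 nodes {Z, F, M, G, Q, H, A}, right has 1 {J}.
  Root Q: left subtree has 4 nodes {Z, F, M, G}, right has 2 {H, A}.
    Root M: left subtree has 2 nodes {Z, F}, right has 1 {G}.
      Root Z: left subtree has 0 nodes { }, right has 1 {F}.
    Root H: left subtree has 0 nodes { }, right has 1 {A}.

F, Z, G, M, A, H, Q, J, L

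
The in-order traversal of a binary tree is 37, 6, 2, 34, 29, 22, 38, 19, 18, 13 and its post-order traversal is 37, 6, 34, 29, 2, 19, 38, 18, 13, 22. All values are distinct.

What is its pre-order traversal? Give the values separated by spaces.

22 2 6 37 29 34 13 18 38 19

The last element of post-order is the root; it splits in-order into left and right subtrees.
Root 22: left subtree has 5 nodes {37, 6, 2, 34, 29}, right has 4 {38, 19, 18, 13}.
  Root 2: left subtree has 2 nodes {37, 6}, right has 2 {34, 29}.
    Root 6: left subtree has 1 node {37}, right has 0 { }.
    Root 29: left subtree has 1 node {34}, right has 0 { }.
  Root 13: left subtree has 3 nodes {38, 19, 18}, right has 0 { }.
    Root 18: left subtree has 2 nodes {38, 19}, right has 0 { }.
      Root 38: left subtree has 0 nodes { }, right has 1 {19}.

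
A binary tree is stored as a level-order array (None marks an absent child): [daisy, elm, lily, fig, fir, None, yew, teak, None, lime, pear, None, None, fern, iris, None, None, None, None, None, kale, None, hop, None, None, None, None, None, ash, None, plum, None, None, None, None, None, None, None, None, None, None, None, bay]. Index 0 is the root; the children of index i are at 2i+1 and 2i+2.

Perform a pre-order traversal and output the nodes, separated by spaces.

Pre-order visits the node, then its left subtree, then its right subtree.
Visit daisy.
At daisy: go left to elm.
  Visit elm.
  At elm: go left to fig.
    Visit fig.
    At fig: go left to teak.
      teak is a leaf — visit teak.
    At fig: no right child.
  At elm: go right to fir.
    Visit fir.
    At fir: go left to lime.
      Visit lime.
      At lime: no left child.
      At lime: go right to kale.
        Visit kale.
        At kale: no left child.
        At kale: go right to bay.
          bay is a leaf — visit bay.
    At fir: go right to pear.
      Visit pear.
      At pear: no left child.
      At pear: go right to hop.
        hop is a leaf — visit hop.
At daisy: go right to lily.
  Visit lily.
  At lily: no left child.
  At lily: go right to yew.
    Visit yew.
    At yew: go left to fern.
      Visit fern.
      At fern: no left child.
      At fern: go right to ash.
        ash is a leaf — visit ash.
    At yew: go right to iris.
      Visit iris.
      At iris: no left child.
      At iris: go right to plum.
        plum is a leaf — visit plum.

daisy elm fig teak fir lime kale bay pear hop lily yew fern ash iris plum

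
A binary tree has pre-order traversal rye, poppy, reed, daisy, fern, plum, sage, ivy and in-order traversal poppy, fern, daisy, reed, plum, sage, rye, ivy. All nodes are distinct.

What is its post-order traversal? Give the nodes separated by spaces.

fern daisy sage plum reed poppy ivy rye

The first element of pre-order is the root; it splits in-order into left and right subtrees.
Root rye: left subtree has 6 nodes {poppy, fern, daisy, reed, plum, sage}, right has 1 {ivy}.
  Root poppy: left subtree has 0 nodes { }, right has 5 {fern, daisy, reed, plum, sage}.
    Root reed: left subtree has 2 nodes {fern, daisy}, right has 2 {plum, sage}.
      Root daisy: left subtree has 1 node {fern}, right has 0 { }.
      Root plum: left subtree has 0 nodes { }, right has 1 {sage}.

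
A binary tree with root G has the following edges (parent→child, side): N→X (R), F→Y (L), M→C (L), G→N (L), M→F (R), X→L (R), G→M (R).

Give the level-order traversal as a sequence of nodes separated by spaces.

G N M X C F L Y

Level-order visits nodes level by level from the root, left to right within each level.
Level 0: G
Level 1: N, M
Level 2: X, C, F
Level 3: L, Y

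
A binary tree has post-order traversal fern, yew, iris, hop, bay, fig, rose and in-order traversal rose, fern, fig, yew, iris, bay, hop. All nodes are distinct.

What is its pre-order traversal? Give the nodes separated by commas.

rose, fig, fern, bay, iris, yew, hop

The last element of post-order is the root; it splits in-order into left and right subtrees.
Root rose: left subtree has 0 nodes { }, right has 6 {fern, fig, yew, iris, bay, hop}.
  Root fig: left subtree has 1 node {fern}, right has 4 {yew, iris, bay, hop}.
    Root bay: left subtree has 2 nodes {yew, iris}, right has 1 {hop}.
      Root iris: left subtree has 1 node {yew}, right has 0 { }.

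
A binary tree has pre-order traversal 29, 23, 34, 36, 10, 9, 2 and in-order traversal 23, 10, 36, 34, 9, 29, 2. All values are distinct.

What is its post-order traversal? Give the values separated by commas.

The first element of pre-order is the root; it splits in-order into left and right subtrees.
Root 29: left subtree has 5 nodes {23, 10, 36, 34, 9}, right has 1 {2}.
  Root 23: left subtree has 0 nodes { }, right has 4 {10, 36, 34, 9}.
    Root 34: left subtree has 2 nodes {10, 36}, right has 1 {9}.
      Root 36: left subtree has 1 node {10}, right has 0 { }.

10, 36, 9, 34, 23, 2, 29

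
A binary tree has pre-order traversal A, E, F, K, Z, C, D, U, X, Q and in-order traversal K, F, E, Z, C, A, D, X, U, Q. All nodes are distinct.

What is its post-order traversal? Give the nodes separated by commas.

K, F, C, Z, E, X, Q, U, D, A

The first element of pre-order is the root; it splits in-order into left and right subtrees.
Root A: left subtree has 5 nodes {K, F, E, Z, C}, right has 4 {D, X, U, Q}.
  Root E: left subtree has 2 nodes {K, F}, right has 2 {Z, C}.
    Root F: left subtree has 1 node {K}, right has 0 { }.
    Root Z: left subtree has 0 nodes { }, right has 1 {C}.
  Root D: left subtree has 0 nodes { }, right has 3 {X, U, Q}.
    Root U: left subtree has 1 node {X}, right has 1 {Q}.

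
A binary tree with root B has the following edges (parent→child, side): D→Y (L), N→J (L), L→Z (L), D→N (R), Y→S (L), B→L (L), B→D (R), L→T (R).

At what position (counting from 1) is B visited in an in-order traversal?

In-order visits the left subtree, then the node, then the right subtree.
At B: go left to L.
  At L: go left to Z.
    Z is a leaf — visit Z.
  Visit L.
  At L: go right to T.
    T is a leaf — visit T.
Visit B.
At B: go right to D.
  At D: go left to Y.
    At Y: go left to S.
      S is a leaf — visit S.
    Visit Y.
    At Y: no right child.
  Visit D.
  At D: go right to N.
    At N: go left to J.
      J is a leaf — visit J.
    Visit N.
    At N: no right child.
Full in-order sequence: Z, L, T, B, S, Y, D, J, N.

4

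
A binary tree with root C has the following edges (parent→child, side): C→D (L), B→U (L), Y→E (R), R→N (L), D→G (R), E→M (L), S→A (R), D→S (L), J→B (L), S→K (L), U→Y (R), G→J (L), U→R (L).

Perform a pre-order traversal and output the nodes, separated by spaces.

Pre-order visits the node, then its left subtree, then its right subtree.
Visit C.
At C: go left to D.
  Visit D.
  At D: go left to S.
    Visit S.
    At S: go left to K.
      K is a leaf — visit K.
    At S: go right to A.
      A is a leaf — visit A.
  At D: go right to G.
    Visit G.
    At G: go left to J.
      Visit J.
      At J: go left to B.
        Visit B.
        At B: go left to U.
          Visit U.
          At U: go left to R.
            Visit R.
            At R: go left to N.
              N is a leaf — visit N.
            At R: no right child.
          At U: go right to Y.
            Visit Y.
            At Y: no left child.
            At Y: go right to E.
              Visit E.
              At E: go left to M.
                M is a leaf — visit M.
              At E: no right child.
        At B: no right child.
      At J: no right child.
    At G: no right child.
At C: no right child.

C D S K A G J B U R N Y E M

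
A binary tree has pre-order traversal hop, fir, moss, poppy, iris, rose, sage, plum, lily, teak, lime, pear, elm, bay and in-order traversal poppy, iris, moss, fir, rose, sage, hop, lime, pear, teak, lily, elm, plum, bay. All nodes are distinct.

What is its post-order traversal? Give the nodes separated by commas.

iris, poppy, moss, sage, rose, fir, pear, lime, teak, elm, lily, bay, plum, hop

The first element of pre-order is the root; it splits in-order into left and right subtrees.
Root hop: left subtree has 6 nodes {poppy, iris, moss, fir, rose, sage}, right has 7 {lime, pear, teak, lily, elm, plum, bay}.
  Root fir: left subtree has 3 nodes {poppy, iris, moss}, right has 2 {rose, sage}.
    Root moss: left subtree has 2 nodes {poppy, iris}, right has 0 { }.
      Root poppy: left subtree has 0 nodes { }, right has 1 {iris}.
    Root rose: left subtree has 0 nodes { }, right has 1 {sage}.
  Root plum: left subtree has 5 nodes {lime, pear, teak, lily, elm}, right has 1 {bay}.
    Root lily: left subtree has 3 nodes {lime, pear, teak}, right has 1 {elm}.
      Root teak: left subtree has 2 nodes {lime, pear}, right has 0 { }.
        Root lime: left subtree has 0 nodes { }, right has 1 {pear}.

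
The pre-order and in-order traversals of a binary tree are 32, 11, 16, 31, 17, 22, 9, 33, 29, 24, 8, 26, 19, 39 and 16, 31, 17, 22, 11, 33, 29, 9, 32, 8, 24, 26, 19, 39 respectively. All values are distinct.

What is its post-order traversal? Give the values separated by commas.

22, 17, 31, 16, 29, 33, 9, 11, 8, 39, 19, 26, 24, 32

The first element of pre-order is the root; it splits in-order into left and right subtrees.
Root 32: left subtree has 8 nodes {16, 31, 17, 22, 11, 33, 29, 9}, right has 5 {8, 24, 26, 19, 39}.
  Root 11: left subtree has 4 nodes {16, 31, 17, 22}, right has 3 {33, 29, 9}.
    Root 16: left subtree has 0 nodes { }, right has 3 {31, 17, 22}.
      Root 31: left subtree has 0 nodes { }, right has 2 {17, 22}.
        Root 17: left subtree has 0 nodes { }, right has 1 {22}.
    Root 9: left subtree has 2 nodes {33, 29}, right has 0 { }.
      Root 33: left subtree has 0 nodes { }, right has 1 {29}.
  Root 24: left subtree has 1 node {8}, right has 3 {26, 19, 39}.
    Root 26: left subtree has 0 nodes { }, right has 2 {19, 39}.
      Root 19: left subtree has 0 nodes { }, right has 1 {39}.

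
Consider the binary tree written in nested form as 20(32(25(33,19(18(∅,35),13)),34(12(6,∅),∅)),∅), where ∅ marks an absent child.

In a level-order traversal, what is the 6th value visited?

Level-order visits nodes level by level from the root, left to right within each level.
Level 0: 20
Level 1: 32
Level 2: 25, 34
Level 3: 33, 19, 12
Level 4: 18, 13, 6
Level 5: 35
Full level-order sequence: 20, 32, 25, 34, 33, 19, 12, 18, 13, 6, 35.

19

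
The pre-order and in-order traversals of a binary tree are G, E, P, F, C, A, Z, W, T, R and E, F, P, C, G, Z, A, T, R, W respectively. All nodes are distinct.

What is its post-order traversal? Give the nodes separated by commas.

The first element of pre-order is the root; it splits in-order into left and right subtrees.
Root G: left subtree has 4 nodes {E, F, P, C}, right has 5 {Z, A, T, R, W}.
  Root E: left subtree has 0 nodes { }, right has 3 {F, P, C}.
    Root P: left subtree has 1 node {F}, right has 1 {C}.
  Root A: left subtree has 1 node {Z}, right has 3 {T, R, W}.
    Root W: left subtree has 2 nodes {T, R}, right has 0 { }.
      Root T: left subtree has 0 nodes { }, right has 1 {R}.

F, C, P, E, Z, R, T, W, A, G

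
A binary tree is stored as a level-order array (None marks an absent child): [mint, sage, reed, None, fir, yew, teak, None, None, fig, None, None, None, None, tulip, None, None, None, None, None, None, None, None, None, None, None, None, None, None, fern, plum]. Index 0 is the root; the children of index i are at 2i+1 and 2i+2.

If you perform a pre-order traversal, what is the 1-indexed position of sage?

2

Pre-order visits the node, then its left subtree, then its right subtree.
Visit mint.
At mint: go left to sage.
  Visit sage.
  At sage: no left child.
  At sage: go right to fir.
    Visit fir.
    At fir: go left to fig.
      fig is a leaf — visit fig.
    At fir: no right child.
At mint: go right to reed.
  Visit reed.
  At reed: go left to yew.
    yew is a leaf — visit yew.
  At reed: go right to teak.
    Visit teak.
    At teak: no left child.
    At teak: go right to tulip.
      Visit tulip.
      At tulip: go left to fern.
        fern is a leaf — visit fern.
      At tulip: go right to plum.
        plum is a leaf — visit plum.
Full pre-order sequence: mint, sage, fir, fig, reed, yew, teak, tulip, fern, plum.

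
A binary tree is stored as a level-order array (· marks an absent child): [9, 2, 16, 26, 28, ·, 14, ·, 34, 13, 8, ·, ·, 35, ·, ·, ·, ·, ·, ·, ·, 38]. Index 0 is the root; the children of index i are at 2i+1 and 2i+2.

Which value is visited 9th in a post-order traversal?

Post-order visits the left subtree, then the right subtree, then the node.
At 9: go left to 2.
  At 2: go left to 26.
    At 26: no left child.
    At 26: go right to 34.
      34 is a leaf — visit 34.
    Visit 26.
  At 2: go right to 28.
    At 28: go left to 13.
      13 is a leaf — visit 13.
    At 28: go right to 8.
      At 8: go left to 38.
        38 is a leaf — visit 38.
      At 8: no right child.
      Visit 8.
    Visit 28.
  Visit 2.
At 9: go right to 16.
  At 16: no left child.
  At 16: go right to 14.
    At 14: go left to 35.
      35 is a leaf — visit 35.
    At 14: no right child.
    Visit 14.
  Visit 16.
Visit 9.
Full post-order sequence: 34, 26, 13, 38, 8, 28, 2, 35, 14, 16, 9.

14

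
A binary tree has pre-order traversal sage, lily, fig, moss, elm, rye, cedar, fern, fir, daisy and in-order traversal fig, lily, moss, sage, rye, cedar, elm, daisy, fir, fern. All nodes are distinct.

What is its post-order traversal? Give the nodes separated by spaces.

The first element of pre-order is the root; it splits in-order into left and right subtrees.
Root sage: left subtree has 3 nodes {fig, lily, moss}, right has 6 {rye, cedar, elm, daisy, fir, fern}.
  Root lily: left subtree has 1 node {fig}, right has 1 {moss}.
  Root elm: left subtree has 2 nodes {rye, cedar}, right has 3 {daisy, fir, fern}.
    Root rye: left subtree has 0 nodes { }, right has 1 {cedar}.
    Root fern: left subtree has 2 nodes {daisy, fir}, right has 0 { }.
      Root fir: left subtree has 1 node {daisy}, right has 0 { }.

fig moss lily cedar rye daisy fir fern elm sage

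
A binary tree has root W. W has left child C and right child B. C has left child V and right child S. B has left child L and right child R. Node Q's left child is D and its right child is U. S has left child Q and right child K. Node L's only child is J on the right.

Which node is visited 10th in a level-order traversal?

J

Level-order visits nodes level by level from the root, left to right within each level.
Level 0: W
Level 1: C, B
Level 2: V, S, L, R
Level 3: Q, K, J
Level 4: D, U
Full level-order sequence: W, C, B, V, S, L, R, Q, K, J, D, U.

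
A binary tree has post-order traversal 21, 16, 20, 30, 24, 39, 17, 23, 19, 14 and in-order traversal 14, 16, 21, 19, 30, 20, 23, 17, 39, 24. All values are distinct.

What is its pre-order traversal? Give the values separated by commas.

14, 19, 16, 21, 23, 30, 20, 17, 39, 24

The last element of post-order is the root; it splits in-order into left and right subtrees.
Root 14: left subtree has 0 nodes { }, right has 9 {16, 21, 19, 30, 20, 23, 17, 39, 24}.
  Root 19: left subtree has 2 nodes {16, 21}, right has 6 {30, 20, 23, 17, 39, 24}.
    Root 16: left subtree has 0 nodes { }, right has 1 {21}.
    Root 23: left subtree has 2 nodes {30, 20}, right has 3 {17, 39, 24}.
      Root 30: left subtree has 0 nodes { }, right has 1 {20}.
      Root 17: left subtree has 0 nodes { }, right has 2 {39, 24}.
        Root 39: left subtree has 0 nodes { }, right has 1 {24}.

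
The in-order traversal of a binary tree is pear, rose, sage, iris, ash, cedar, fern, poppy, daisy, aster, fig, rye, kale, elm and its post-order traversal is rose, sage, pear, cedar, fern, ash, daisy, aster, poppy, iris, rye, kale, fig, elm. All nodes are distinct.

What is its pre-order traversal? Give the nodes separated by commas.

The last element of post-order is the root; it splits in-order into left and right subtrees.
Root elm: left subtree has 13 nodes {pear, rose, sage, iris, ash, cedar, fern, poppy, daisy, aster, fig, rye, kale}, right has 0 { }.
  Root fig: left subtree has 10 nodes {pear, rose, sage, iris, ash, cedar, fern, poppy, daisy, aster}, right has 2 {rye, kale}.
    Root iris: left subtree has 3 nodes {pear, rose, sage}, right has 6 {ash, cedar, fern, poppy, daisy, aster}.
      Root pear: left subtree has 0 nodes { }, right has 2 {rose, sage}.
        Root sage: left subtree has 1 node {rose}, right has 0 { }.
      Root poppy: left subtree has 3 nodes {ash, cedar, fern}, right has 2 {daisy, aster}.
        Root ash: left subtree has 0 nodes { }, right has 2 {cedar, fern}.
          Root fern: left subtree has 1 node {cedar}, right has 0 { }.
        Root aster: left subtree has 1 node {daisy}, right has 0 { }.
    Root kale: left subtree has 1 node {rye}, right has 0 { }.

elm, fig, iris, pear, sage, rose, poppy, ash, fern, cedar, aster, daisy, kale, rye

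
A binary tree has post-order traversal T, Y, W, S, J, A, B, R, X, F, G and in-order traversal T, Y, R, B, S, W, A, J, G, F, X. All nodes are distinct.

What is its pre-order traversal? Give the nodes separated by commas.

The last element of post-order is the root; it splits in-order into left and right subtrees.
Root G: left subtree has 8 nodes {T, Y, R, B, S, W, A, J}, right has 2 {F, X}.
  Root R: left subtree has 2 nodes {T, Y}, right has 5 {B, S, W, A, J}.
    Root Y: left subtree has 1 node {T}, right has 0 { }.
    Root B: left subtree has 0 nodes { }, right has 4 {S, W, A, J}.
      Root A: left subtree has 2 nodes {S, W}, right has 1 {J}.
        Root S: left subtree has 0 nodes { }, right has 1 {W}.
  Root F: left subtree has 0 nodes { }, right has 1 {X}.

G, R, Y, T, B, A, S, W, J, F, X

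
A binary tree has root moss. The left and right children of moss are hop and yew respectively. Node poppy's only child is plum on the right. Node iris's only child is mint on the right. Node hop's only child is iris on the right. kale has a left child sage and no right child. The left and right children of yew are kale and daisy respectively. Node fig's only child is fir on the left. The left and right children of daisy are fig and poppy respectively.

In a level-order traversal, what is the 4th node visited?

iris

Level-order visits nodes level by level from the root, left to right within each level.
Level 0: moss
Level 1: hop, yew
Level 2: iris, kale, daisy
Level 3: mint, sage, fig, poppy
Level 4: fir, plum
Full level-order sequence: moss, hop, yew, iris, kale, daisy, mint, sage, fig, poppy, fir, plum.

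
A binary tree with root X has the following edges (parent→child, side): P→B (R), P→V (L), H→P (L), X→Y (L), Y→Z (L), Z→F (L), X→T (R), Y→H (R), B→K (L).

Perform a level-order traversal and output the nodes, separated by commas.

X, Y, T, Z, H, F, P, V, B, K

Level-order visits nodes level by level from the root, left to right within each level.
Level 0: X
Level 1: Y, T
Level 2: Z, H
Level 3: F, P
Level 4: V, B
Level 5: K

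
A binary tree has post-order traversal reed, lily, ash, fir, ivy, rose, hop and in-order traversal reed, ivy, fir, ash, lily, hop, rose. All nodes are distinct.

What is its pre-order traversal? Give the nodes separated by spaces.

The last element of post-order is the root; it splits in-order into left and right subtrees.
Root hop: left subtree has 5 nodes {reed, ivy, fir, ash, lily}, right has 1 {rose}.
  Root ivy: left subtree has 1 node {reed}, right has 3 {fir, ash, lily}.
    Root fir: left subtree has 0 nodes { }, right has 2 {ash, lily}.
      Root ash: left subtree has 0 nodes { }, right has 1 {lily}.

hop ivy reed fir ash lily rose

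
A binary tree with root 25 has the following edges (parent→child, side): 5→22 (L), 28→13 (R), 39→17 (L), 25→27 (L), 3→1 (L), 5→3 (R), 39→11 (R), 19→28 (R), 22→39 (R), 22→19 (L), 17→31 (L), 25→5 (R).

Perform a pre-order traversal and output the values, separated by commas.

25, 27, 5, 22, 19, 28, 13, 39, 17, 31, 11, 3, 1

Pre-order visits the node, then its left subtree, then its right subtree.
Visit 25.
At 25: go left to 27.
  27 is a leaf — visit 27.
At 25: go right to 5.
  Visit 5.
  At 5: go left to 22.
    Visit 22.
    At 22: go left to 19.
      Visit 19.
      At 19: no left child.
      At 19: go right to 28.
        Visit 28.
        At 28: no left child.
        At 28: go right to 13.
          13 is a leaf — visit 13.
    At 22: go right to 39.
      Visit 39.
      At 39: go left to 17.
        Visit 17.
        At 17: go left to 31.
          31 is a leaf — visit 31.
        At 17: no right child.
      At 39: go right to 11.
        11 is a leaf — visit 11.
  At 5: go right to 3.
    Visit 3.
    At 3: go left to 1.
      1 is a leaf — visit 1.
    At 3: no right child.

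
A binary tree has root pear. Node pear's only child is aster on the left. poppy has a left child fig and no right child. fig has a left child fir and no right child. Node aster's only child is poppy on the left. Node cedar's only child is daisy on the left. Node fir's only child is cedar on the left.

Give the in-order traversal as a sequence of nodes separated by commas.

In-order visits the left subtree, then the node, then the right subtree.
At pear: go left to aster.
  At aster: go left to poppy.
    At poppy: go left to fig.
      At fig: go left to fir.
        At fir: go left to cedar.
          At cedar: go left to daisy.
            daisy is a leaf — visit daisy.
          Visit cedar.
          At cedar: no right child.
        Visit fir.
        At fir: no right child.
      Visit fig.
      At fig: no right child.
    Visit poppy.
    At poppy: no right child.
  Visit aster.
  At aster: no right child.
Visit pear.
At pear: no right child.

daisy, cedar, fir, fig, poppy, aster, pear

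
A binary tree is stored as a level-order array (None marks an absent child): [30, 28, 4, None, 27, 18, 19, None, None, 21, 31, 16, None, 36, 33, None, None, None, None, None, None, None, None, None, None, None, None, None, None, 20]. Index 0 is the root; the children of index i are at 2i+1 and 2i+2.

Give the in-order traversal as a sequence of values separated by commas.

28, 21, 27, 31, 30, 16, 18, 4, 36, 19, 20, 33

In-order visits the left subtree, then the node, then the right subtree.
At 30: go left to 28.
  At 28: no left child.
  Visit 28.
  At 28: go right to 27.
    At 27: go left to 21.
      21 is a leaf — visit 21.
    Visit 27.
    At 27: go right to 31.
      31 is a leaf — visit 31.
Visit 30.
At 30: go right to 4.
  At 4: go left to 18.
    At 18: go left to 16.
      16 is a leaf — visit 16.
    Visit 18.
    At 18: no right child.
  Visit 4.
  At 4: go right to 19.
    At 19: go left to 36.
      36 is a leaf — visit 36.
    Visit 19.
    At 19: go right to 33.
      At 33: go left to 20.
        20 is a leaf — visit 20.
      Visit 33.
      At 33: no right child.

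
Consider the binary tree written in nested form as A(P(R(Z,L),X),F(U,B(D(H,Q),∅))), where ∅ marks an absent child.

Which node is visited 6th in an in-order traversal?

In-order visits the left subtree, then the node, then the right subtree.
At A: go left to P.
  At P: go left to R.
    At R: go left to Z.
      Z is a leaf — visit Z.
    Visit R.
    At R: go right to L.
      L is a leaf — visit L.
  Visit P.
  At P: go right to X.
    X is a leaf — visit X.
Visit A.
At A: go right to F.
  At F: go left to U.
    U is a leaf — visit U.
  Visit F.
  At F: go right to B.
    At B: go left to D.
      At D: go left to H.
        H is a leaf — visit H.
      Visit D.
      At D: go right to Q.
        Q is a leaf — visit Q.
    Visit B.
    At B: no right child.
Full in-order sequence: Z, R, L, P, X, A, U, F, H, D, Q, B.

A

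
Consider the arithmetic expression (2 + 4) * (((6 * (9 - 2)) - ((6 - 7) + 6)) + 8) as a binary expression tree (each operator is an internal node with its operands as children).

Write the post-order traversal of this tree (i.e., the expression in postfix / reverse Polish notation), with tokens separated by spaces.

2 4 + 6 9 2 - * 6 7 - 6 + - 8 + *

Post-order on an expression tree gives postfix notation: for each operator, emit left operand, right operand, then the operator.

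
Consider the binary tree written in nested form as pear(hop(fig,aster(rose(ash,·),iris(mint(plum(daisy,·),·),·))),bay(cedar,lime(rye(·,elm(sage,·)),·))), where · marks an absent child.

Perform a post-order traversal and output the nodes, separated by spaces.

fig ash rose daisy plum mint iris aster hop cedar sage elm rye lime bay pear

Post-order visits the left subtree, then the right subtree, then the node.
At pear: go left to hop.
  At hop: go left to fig.
    fig is a leaf — visit fig.
  At hop: go right to aster.
    At aster: go left to rose.
      At rose: go left to ash.
        ash is a leaf — visit ash.
      At rose: no right child.
      Visit rose.
    At aster: go right to iris.
      At iris: go left to mint.
        At mint: go left to plum.
          At plum: go left to daisy.
            daisy is a leaf — visit daisy.
          At plum: no right child.
          Visit plum.
        At mint: no right child.
        Visit mint.
      At iris: no right child.
      Visit iris.
    Visit aster.
  Visit hop.
At pear: go right to bay.
  At bay: go left to cedar.
    cedar is a leaf — visit cedar.
  At bay: go right to lime.
    At lime: go left to rye.
      At rye: no left child.
      At rye: go right to elm.
        At elm: go left to sage.
          sage is a leaf — visit sage.
        At elm: no right child.
        Visit elm.
      Visit rye.
    At lime: no right child.
    Visit lime.
  Visit bay.
Visit pear.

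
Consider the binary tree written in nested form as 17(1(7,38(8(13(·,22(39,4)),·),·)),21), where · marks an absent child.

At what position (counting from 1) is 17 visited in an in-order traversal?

9

In-order visits the left subtree, then the node, then the right subtree.
At 17: go left to 1.
  At 1: go left to 7.
    7 is a leaf — visit 7.
  Visit 1.
  At 1: go right to 38.
    At 38: go left to 8.
      At 8: go left to 13.
        At 13: no left child.
        Visit 13.
        At 13: go right to 22.
          At 22: go left to 39.
            39 is a leaf — visit 39.
          Visit 22.
          At 22: go right to 4.
            4 is a leaf — visit 4.
      Visit 8.
      At 8: no right child.
    Visit 38.
    At 38: no right child.
Visit 17.
At 17: go right to 21.
  21 is a leaf — visit 21.
Full in-order sequence: 7, 1, 13, 39, 22, 4, 8, 38, 17, 21.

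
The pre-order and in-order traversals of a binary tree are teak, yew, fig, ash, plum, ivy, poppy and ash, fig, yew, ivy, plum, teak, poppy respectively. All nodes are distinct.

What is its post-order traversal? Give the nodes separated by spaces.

The first element of pre-order is the root; it splits in-order into left and right subtrees.
Root teak: left subtree has 5 nodes {ash, fig, yew, ivy, plum}, right has 1 {poppy}.
  Root yew: left subtree has 2 nodes {ash, fig}, right has 2 {ivy, plum}.
    Root fig: left subtree has 1 node {ash}, right has 0 { }.
    Root plum: left subtree has 1 node {ivy}, right has 0 { }.

ash fig ivy plum yew poppy teak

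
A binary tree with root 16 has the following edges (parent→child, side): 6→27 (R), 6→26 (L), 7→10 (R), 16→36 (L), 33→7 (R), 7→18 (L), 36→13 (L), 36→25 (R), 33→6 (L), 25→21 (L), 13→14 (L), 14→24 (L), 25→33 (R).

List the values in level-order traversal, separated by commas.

Level-order visits nodes level by level from the root, left to right within each level.
Level 0: 16
Level 1: 36
Level 2: 13, 25
Level 3: 14, 21, 33
Level 4: 24, 6, 7
Level 5: 26, 27, 18, 10

16, 36, 13, 25, 14, 21, 33, 24, 6, 7, 26, 27, 18, 10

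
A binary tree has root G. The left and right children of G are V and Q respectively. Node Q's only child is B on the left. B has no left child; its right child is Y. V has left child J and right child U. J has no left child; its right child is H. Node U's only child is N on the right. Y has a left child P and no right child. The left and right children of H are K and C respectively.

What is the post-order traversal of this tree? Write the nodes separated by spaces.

K C H J N U V P Y B Q G

Post-order visits the left subtree, then the right subtree, then the node.
At G: go left to V.
  At V: go left to J.
    At J: no left child.
    At J: go right to H.
      At H: go left to K.
        K is a leaf — visit K.
      At H: go right to C.
        C is a leaf — visit C.
      Visit H.
    Visit J.
  At V: go right to U.
    At U: no left child.
    At U: go right to N.
      N is a leaf — visit N.
    Visit U.
  Visit V.
At G: go right to Q.
  At Q: go left to B.
    At B: no left child.
    At B: go right to Y.
      At Y: go left to P.
        P is a leaf — visit P.
      At Y: no right child.
      Visit Y.
    Visit B.
  At Q: no right child.
  Visit Q.
Visit G.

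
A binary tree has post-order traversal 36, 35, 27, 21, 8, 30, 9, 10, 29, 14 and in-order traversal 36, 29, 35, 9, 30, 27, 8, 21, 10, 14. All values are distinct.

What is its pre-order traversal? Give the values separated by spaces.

The last element of post-order is the root; it splits in-order into left and right subtrees.
Root 14: left subtree has 9 nodes {36, 29, 35, 9, 30, 27, 8, 21, 10}, right has 0 { }.
  Root 29: left subtree has 1 node {36}, right has 7 {35, 9, 30, 27, 8, 21, 10}.
    Root 10: left subtree has 6 nodes {35, 9, 30, 27, 8, 21}, right has 0 { }.
      Root 9: left subtree has 1 node {35}, right has 4 {30, 27, 8, 21}.
        Root 30: left subtree has 0 nodes { }, right has 3 {27, 8, 21}.
          Root 8: left subtree has 1 node {27}, right has 1 {21}.

14 29 36 10 9 35 30 8 27 21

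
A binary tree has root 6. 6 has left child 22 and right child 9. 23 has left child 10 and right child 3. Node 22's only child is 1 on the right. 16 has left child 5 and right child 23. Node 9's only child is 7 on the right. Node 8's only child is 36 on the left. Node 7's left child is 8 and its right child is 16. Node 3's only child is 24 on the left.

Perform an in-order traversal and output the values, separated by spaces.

22 1 6 9 36 8 7 5 16 10 23 24 3

In-order visits the left subtree, then the node, then the right subtree.
At 6: go left to 22.
  At 22: no left child.
  Visit 22.
  At 22: go right to 1.
    1 is a leaf — visit 1.
Visit 6.
At 6: go right to 9.
  At 9: no left child.
  Visit 9.
  At 9: go right to 7.
    At 7: go left to 8.
      At 8: go left to 36.
        36 is a leaf — visit 36.
      Visit 8.
      At 8: no right child.
    Visit 7.
    At 7: go right to 16.
      At 16: go left to 5.
        5 is a leaf — visit 5.
      Visit 16.
      At 16: go right to 23.
        At 23: go left to 10.
          10 is a leaf — visit 10.
        Visit 23.
        At 23: go right to 3.
          At 3: go left to 24.
            24 is a leaf — visit 24.
          Visit 3.
          At 3: no right child.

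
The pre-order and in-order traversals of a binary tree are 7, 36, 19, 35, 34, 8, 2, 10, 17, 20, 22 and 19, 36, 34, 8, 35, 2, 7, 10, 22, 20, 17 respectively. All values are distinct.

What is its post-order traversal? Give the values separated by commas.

19, 8, 34, 2, 35, 36, 22, 20, 17, 10, 7

The first element of pre-order is the root; it splits in-order into left and right subtrees.
Root 7: left subtree has 6 nodes {19, 36, 34, 8, 35, 2}, right has 4 {10, 22, 20, 17}.
  Root 36: left subtree has 1 node {19}, right has 4 {34, 8, 35, 2}.
    Root 35: left subtree has 2 nodes {34, 8}, right has 1 {2}.
      Root 34: left subtree has 0 nodes { }, right has 1 {8}.
  Root 10: left subtree has 0 nodes { }, right has 3 {22, 20, 17}.
    Root 17: left subtree has 2 nodes {22, 20}, right has 0 { }.
      Root 20: left subtree has 1 node {22}, right has 0 { }.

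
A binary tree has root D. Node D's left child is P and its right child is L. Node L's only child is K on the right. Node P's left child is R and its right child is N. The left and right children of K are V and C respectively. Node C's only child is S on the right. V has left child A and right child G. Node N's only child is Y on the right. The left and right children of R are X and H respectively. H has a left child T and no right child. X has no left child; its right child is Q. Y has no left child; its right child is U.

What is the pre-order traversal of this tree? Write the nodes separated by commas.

Pre-order visits the node, then its left subtree, then its right subtree.
Visit D.
At D: go left to P.
  Visit P.
  At P: go left to R.
    Visit R.
    At R: go left to X.
      Visit X.
      At X: no left child.
      At X: go right to Q.
        Q is a leaf — visit Q.
    At R: go right to H.
      Visit H.
      At H: go left to T.
        T is a leaf — visit T.
      At H: no right child.
  At P: go right to N.
    Visit N.
    At N: no left child.
    At N: go right to Y.
      Visit Y.
      At Y: no left child.
      At Y: go right to U.
        U is a leaf — visit U.
At D: go right to L.
  Visit L.
  At L: no left child.
  At L: go right to K.
    Visit K.
    At K: go left to V.
      Visit V.
      At V: go left to A.
        A is a leaf — visit A.
      At V: go right to G.
        G is a leaf — visit G.
    At K: go right to C.
      Visit C.
      At C: no left child.
      At C: go right to S.
        S is a leaf — visit S.

D, P, R, X, Q, H, T, N, Y, U, L, K, V, A, G, C, S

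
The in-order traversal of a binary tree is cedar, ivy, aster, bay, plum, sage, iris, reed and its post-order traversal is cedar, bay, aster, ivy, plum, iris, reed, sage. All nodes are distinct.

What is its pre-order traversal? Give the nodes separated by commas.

The last element of post-order is the root; it splits in-order into left and right subtrees.
Root sage: left subtree has 5 nodes {cedar, ivy, aster, bay, plum}, right has 2 {iris, reed}.
  Root plum: left subtree has 4 nodes {cedar, ivy, aster, bay}, right has 0 { }.
    Root ivy: left subtree has 1 node {cedar}, right has 2 {aster, bay}.
      Root aster: left subtree has 0 nodes { }, right has 1 {bay}.
  Root reed: left subtree has 1 node {iris}, right has 0 { }.

sage, plum, ivy, cedar, aster, bay, reed, iris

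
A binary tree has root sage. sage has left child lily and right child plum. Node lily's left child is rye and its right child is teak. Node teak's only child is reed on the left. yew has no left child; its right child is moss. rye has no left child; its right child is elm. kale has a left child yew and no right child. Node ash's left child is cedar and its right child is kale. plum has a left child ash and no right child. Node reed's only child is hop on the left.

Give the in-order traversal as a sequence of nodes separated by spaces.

rye elm lily hop reed teak sage cedar ash yew moss kale plum

In-order visits the left subtree, then the node, then the right subtree.
At sage: go left to lily.
  At lily: go left to rye.
    At rye: no left child.
    Visit rye.
    At rye: go right to elm.
      elm is a leaf — visit elm.
  Visit lily.
  At lily: go right to teak.
    At teak: go left to reed.
      At reed: go left to hop.
        hop is a leaf — visit hop.
      Visit reed.
      At reed: no right child.
    Visit teak.
    At teak: no right child.
Visit sage.
At sage: go right to plum.
  At plum: go left to ash.
    At ash: go left to cedar.
      cedar is a leaf — visit cedar.
    Visit ash.
    At ash: go right to kale.
      At kale: go left to yew.
        At yew: no left child.
        Visit yew.
        At yew: go right to moss.
          moss is a leaf — visit moss.
      Visit kale.
      At kale: no right child.
  Visit plum.
  At plum: no right child.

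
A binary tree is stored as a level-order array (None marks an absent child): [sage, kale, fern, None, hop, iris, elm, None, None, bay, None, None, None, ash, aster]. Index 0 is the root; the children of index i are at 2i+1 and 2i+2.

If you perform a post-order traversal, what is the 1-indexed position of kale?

Post-order visits the left subtree, then the right subtree, then the node.
At sage: go left to kale.
  At kale: no left child.
  At kale: go right to hop.
    At hop: go left to bay.
      bay is a leaf — visit bay.
    At hop: no right child.
    Visit hop.
  Visit kale.
At sage: go right to fern.
  At fern: go left to iris.
    iris is a leaf — visit iris.
  At fern: go right to elm.
    At elm: go left to ash.
      ash is a leaf — visit ash.
    At elm: go right to aster.
      aster is a leaf — visit aster.
    Visit elm.
  Visit fern.
Visit sage.
Full post-order sequence: bay, hop, kale, iris, ash, aster, elm, fern, sage.

3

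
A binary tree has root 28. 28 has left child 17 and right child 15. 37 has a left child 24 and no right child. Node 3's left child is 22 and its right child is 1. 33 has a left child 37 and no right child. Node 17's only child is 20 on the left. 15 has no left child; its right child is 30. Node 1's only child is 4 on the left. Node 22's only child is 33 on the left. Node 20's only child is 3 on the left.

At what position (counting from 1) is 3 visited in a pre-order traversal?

4

Pre-order visits the node, then its left subtree, then its right subtree.
Visit 28.
At 28: go left to 17.
  Visit 17.
  At 17: go left to 20.
    Visit 20.
    At 20: go left to 3.
      Visit 3.
      At 3: go left to 22.
        Visit 22.
        At 22: go left to 33.
          Visit 33.
          At 33: go left to 37.
            Visit 37.
            At 37: go left to 24.
              24 is a leaf — visit 24.
            At 37: no right child.
          At 33: no right child.
        At 22: no right child.
      At 3: go right to 1.
        Visit 1.
        At 1: go left to 4.
          4 is a leaf — visit 4.
        At 1: no right child.
    At 20: no right child.
  At 17: no right child.
At 28: go right to 15.
  Visit 15.
  At 15: no left child.
  At 15: go right to 30.
    30 is a leaf — visit 30.
Full pre-order sequence: 28, 17, 20, 3, 22, 33, 37, 24, 1, 4, 15, 30.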